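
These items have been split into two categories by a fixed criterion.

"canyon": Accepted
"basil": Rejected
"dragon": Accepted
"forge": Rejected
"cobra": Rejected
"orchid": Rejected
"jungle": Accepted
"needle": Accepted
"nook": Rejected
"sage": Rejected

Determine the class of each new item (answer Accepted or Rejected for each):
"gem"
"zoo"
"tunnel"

Rejected, Rejected, Accepted

Rule: length 6 AND contains 'n'. This holds for each 'Accepted' example and fails for each 'Rejected' one.
"gem" → length 3, no 'n' → Rejected. "zoo" → length 3, no 'n' → Rejected. "tunnel" → length 6, has 'n' → Accepted.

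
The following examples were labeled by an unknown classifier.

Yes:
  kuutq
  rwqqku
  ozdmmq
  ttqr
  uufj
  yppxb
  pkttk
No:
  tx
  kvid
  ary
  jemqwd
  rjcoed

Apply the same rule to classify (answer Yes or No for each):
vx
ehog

No, No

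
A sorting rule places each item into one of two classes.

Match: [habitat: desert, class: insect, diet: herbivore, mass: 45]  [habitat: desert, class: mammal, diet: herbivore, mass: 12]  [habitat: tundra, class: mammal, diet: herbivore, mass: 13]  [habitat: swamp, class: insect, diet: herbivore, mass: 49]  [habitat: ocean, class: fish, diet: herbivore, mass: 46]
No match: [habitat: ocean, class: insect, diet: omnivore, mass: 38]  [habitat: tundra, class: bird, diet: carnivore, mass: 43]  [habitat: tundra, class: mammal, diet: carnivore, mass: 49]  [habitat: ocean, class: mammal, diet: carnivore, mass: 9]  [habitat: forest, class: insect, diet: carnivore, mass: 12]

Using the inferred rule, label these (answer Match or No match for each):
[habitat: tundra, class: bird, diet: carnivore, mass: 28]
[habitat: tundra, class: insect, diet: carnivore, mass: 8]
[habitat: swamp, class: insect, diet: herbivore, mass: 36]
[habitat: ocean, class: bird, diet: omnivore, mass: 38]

The pattern is that an item is 'Match' exactly when: diet is herbivore.
[habitat: tundra, class: bird, diet: carnivore, mass: 28]: No match (diet is carnivore).
[habitat: tundra, class: insect, diet: carnivore, mass: 8]: No match (diet is carnivore).
[habitat: swamp, class: insect, diet: herbivore, mass: 36]: Match (diet is herbivore).
[habitat: ocean, class: bird, diet: omnivore, mass: 38]: No match (diet is omnivore).

No match, No match, Match, No match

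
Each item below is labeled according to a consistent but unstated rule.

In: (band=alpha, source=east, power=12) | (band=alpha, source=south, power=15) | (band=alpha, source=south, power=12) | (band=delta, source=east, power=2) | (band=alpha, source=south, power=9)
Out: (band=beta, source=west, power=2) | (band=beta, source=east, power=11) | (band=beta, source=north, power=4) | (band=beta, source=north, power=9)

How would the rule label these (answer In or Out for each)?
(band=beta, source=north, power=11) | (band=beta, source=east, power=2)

Out, Out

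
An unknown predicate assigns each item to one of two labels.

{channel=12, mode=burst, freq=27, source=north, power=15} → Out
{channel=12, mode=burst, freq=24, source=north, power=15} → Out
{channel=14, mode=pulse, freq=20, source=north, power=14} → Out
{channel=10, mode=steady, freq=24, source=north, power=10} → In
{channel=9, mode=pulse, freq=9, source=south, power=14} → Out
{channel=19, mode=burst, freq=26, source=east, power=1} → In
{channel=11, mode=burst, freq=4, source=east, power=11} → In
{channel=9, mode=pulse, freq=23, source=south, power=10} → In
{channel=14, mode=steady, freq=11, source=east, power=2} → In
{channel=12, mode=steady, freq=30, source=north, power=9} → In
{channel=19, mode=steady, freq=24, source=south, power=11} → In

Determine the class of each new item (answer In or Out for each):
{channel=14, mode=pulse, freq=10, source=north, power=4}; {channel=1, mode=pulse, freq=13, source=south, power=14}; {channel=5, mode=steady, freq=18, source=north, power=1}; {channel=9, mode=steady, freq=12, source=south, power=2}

In, Out, In, In

The pattern is that an item is 'In' exactly when: power ≤ 11.
{channel=14, mode=pulse, freq=10, source=north, power=4}: power = 4, has this property → In. {channel=1, mode=pulse, freq=13, source=south, power=14}: power = 14, does not fit → Out. {channel=5, mode=steady, freq=18, source=north, power=1}: power = 1, has this property → In. {channel=9, mode=steady, freq=12, source=south, power=2}: power = 2, has this property → In.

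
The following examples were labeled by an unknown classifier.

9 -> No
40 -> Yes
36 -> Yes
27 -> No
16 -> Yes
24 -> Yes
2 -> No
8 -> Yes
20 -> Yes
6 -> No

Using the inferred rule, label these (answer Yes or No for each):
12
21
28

The classifier is using: multiple of 4.

Yes, No, Yes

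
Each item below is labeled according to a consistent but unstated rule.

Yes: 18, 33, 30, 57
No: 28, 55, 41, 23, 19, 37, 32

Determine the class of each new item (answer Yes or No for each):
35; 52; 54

A rule that fits every label: multiple of 3 — true of each 'Yes' example, false of each 'No' one.

No, No, Yes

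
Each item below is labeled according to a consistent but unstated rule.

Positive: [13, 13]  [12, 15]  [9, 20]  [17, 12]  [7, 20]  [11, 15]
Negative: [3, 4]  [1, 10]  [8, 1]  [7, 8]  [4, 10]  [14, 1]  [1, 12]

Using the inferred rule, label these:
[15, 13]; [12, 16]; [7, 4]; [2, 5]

The distinguishing property — sum ≥ 26 — holds for all the 'Positive' cases and none of the 'Negative' cases.
[15, 13]: Positive (15+13 = 28). [12, 16]: Positive (12+16 = 28). [7, 4]: Negative (7+4 = 11). [2, 5]: Negative (2+5 = 7).

Positive, Positive, Negative, Negative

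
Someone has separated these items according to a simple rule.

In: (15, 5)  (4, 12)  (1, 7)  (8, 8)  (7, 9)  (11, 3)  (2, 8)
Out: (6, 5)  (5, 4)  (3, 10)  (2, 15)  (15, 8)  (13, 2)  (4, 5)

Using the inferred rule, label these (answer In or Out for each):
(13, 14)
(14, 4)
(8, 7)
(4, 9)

Out, In, Out, Out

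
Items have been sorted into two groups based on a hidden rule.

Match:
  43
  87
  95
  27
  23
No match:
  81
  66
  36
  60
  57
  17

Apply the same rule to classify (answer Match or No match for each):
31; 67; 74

Rule: ≡ 3 (mod 4). This holds for each 'Match' example and fails for each 'No match' one.
31: 31 mod 4 = 3, checks out → Match. 67: 67 mod 4 = 3, checks out → Match. 74: 74 mod 4 = 2, fails the rule → No match.

Match, Match, No match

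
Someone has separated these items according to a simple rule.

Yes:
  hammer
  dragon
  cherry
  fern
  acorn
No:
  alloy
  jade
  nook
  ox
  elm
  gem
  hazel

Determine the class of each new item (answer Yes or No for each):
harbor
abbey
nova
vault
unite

'Yes' ⟺ contains 'r'.
harbor: Yes (has 'r').
abbey: No (no 'r').
nova: No (no 'r').
vault: No (no 'r').
unite: No (no 'r').

Yes, No, No, No, No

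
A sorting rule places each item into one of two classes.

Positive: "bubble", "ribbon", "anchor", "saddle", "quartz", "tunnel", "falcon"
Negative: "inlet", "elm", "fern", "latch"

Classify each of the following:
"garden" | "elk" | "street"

Positive, Negative, Positive

One predicate separates the groups cleanly: length 6.
"garden": length 6 — fits, so Positive. "elk": length 3 — fails this test, so Negative. "street": length 6 — fits, so Positive.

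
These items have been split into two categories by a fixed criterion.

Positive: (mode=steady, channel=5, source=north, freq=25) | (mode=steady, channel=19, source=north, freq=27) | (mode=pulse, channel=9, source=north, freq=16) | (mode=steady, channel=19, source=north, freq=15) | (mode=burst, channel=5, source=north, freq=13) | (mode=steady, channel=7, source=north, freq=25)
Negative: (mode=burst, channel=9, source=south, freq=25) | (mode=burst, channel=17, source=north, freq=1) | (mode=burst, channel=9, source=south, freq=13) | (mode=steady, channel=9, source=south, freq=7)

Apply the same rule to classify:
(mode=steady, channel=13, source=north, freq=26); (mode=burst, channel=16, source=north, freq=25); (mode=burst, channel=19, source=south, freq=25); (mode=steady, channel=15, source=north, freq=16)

The classifier is using: source is north AND freq ≥ 7.
(mode=steady, channel=13, source=north, freq=26): source is north, freq = 26, has this property → Positive.
(mode=burst, channel=16, source=north, freq=25): source is north, freq = 25, has this property → Positive.
(mode=burst, channel=19, source=south, freq=25): source is south, freq = 25, does not fit → Negative.
(mode=steady, channel=15, source=north, freq=16): source is north, freq = 16, has this property → Positive.

Positive, Positive, Negative, Positive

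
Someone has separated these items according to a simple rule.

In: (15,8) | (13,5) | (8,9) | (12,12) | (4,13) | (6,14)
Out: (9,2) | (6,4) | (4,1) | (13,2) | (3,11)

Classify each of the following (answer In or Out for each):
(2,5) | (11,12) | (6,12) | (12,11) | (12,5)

Out, In, In, In, In

All 'In' examples share one property — sum ≥ 17 — and every 'Out' example lacks it.
(2,5) → 2+5 = 7 → Out. (11,12) → 11+12 = 23 → In. (6,12) → 6+12 = 18 → In. (12,11) → 12+11 = 23 → In. (12,5) → 12+5 = 17 → In.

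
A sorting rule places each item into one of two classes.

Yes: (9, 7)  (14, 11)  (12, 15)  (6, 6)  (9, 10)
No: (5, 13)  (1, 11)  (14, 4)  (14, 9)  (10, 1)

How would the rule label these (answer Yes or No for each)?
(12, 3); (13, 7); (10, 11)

Rule: |first − second| ≤ 3. This holds for each 'Yes' example and fails for each 'No' one.
(12, 3): |12−3| = 9 — fails this test, so No. (13, 7): |13−7| = 6 — fails this test, so No. (10, 11): |10−11| = 1 — passes, so Yes.

No, No, Yes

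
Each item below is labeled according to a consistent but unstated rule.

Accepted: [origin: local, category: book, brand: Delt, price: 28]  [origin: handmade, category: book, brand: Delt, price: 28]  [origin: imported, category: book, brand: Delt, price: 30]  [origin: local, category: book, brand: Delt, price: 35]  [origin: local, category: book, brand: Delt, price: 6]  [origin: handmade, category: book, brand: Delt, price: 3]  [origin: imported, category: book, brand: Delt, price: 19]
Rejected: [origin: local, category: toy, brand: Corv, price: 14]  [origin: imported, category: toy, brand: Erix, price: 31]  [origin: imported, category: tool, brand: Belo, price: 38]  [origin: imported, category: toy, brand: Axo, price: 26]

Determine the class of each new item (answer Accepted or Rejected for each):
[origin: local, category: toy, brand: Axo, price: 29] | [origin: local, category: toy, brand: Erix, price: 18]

Rejected, Rejected

All 'Accepted' examples share one property — brand is Delt — and every 'Rejected' example lacks it.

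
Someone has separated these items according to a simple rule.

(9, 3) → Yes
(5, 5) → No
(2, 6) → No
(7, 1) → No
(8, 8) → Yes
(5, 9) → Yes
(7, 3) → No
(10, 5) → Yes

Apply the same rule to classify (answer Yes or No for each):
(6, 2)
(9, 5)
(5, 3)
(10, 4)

No, Yes, No, Yes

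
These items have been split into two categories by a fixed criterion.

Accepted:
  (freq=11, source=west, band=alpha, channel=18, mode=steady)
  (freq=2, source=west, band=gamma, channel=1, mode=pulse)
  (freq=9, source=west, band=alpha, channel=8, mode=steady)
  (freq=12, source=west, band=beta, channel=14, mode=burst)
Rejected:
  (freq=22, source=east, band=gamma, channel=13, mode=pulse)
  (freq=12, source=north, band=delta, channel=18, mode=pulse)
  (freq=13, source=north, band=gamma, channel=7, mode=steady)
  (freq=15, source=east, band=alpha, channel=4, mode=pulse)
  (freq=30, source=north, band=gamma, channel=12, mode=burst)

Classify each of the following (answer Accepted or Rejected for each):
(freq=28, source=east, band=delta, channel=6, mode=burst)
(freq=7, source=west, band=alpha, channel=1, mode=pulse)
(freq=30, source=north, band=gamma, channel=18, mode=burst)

Rejected, Accepted, Rejected

Looking at the examples, the only property every 'Accepted' case has and every 'Rejected' case lacks is: source is west.
(freq=28, source=east, band=delta, channel=6, mode=burst) — source is east, hence Rejected.
(freq=7, source=west, band=alpha, channel=1, mode=pulse) — source is west, hence Accepted.
(freq=30, source=north, band=gamma, channel=18, mode=burst) — source is north, hence Rejected.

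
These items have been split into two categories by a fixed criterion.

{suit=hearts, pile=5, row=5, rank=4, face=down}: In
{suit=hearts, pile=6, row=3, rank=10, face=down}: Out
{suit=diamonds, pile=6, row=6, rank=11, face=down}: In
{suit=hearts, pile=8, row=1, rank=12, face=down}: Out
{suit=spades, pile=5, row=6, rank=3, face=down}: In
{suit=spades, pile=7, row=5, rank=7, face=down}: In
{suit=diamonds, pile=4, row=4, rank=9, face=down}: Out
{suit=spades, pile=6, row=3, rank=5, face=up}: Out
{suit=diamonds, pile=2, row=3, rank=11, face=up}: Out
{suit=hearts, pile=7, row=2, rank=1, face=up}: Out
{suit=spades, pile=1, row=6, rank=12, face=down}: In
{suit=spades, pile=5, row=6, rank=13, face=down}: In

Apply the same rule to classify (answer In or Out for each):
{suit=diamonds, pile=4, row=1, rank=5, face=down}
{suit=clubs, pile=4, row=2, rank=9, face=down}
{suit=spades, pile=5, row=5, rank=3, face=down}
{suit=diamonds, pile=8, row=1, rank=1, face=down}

The rule appears to be: row ≥ 5.
{suit=diamonds, pile=4, row=1, rank=5, face=down}: row = 1 — does not satisfy this, so Out. {suit=clubs, pile=4, row=2, rank=9, face=down}: row = 2 — does not satisfy this, so Out. {suit=spades, pile=5, row=5, rank=3, face=down}: row = 5 — checks out, so In. {suit=diamonds, pile=8, row=1, rank=1, face=down}: row = 1 — does not satisfy this, so Out.

Out, Out, In, Out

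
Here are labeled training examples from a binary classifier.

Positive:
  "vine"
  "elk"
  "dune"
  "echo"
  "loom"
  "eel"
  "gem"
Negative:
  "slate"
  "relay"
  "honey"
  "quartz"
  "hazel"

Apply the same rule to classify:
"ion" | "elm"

The classifier is using: length ≤ 4.
"ion": Positive (length 3).
"elm": Positive (length 3).

Positive, Positive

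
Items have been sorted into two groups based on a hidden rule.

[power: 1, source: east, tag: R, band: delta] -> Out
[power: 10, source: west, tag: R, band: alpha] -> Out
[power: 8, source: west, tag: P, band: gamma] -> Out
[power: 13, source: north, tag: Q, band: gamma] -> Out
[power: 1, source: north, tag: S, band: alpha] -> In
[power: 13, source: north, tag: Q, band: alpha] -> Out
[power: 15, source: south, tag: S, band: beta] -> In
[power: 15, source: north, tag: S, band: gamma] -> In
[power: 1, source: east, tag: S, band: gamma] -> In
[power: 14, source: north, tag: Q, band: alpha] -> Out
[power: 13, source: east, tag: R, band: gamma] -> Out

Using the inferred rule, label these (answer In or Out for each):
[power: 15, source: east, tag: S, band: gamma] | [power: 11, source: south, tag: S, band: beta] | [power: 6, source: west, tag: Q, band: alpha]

In, In, Out

The rule appears to be: tag is S.
[power: 15, source: east, tag: S, band: gamma]: tag is S, satisfies this → In. [power: 11, source: south, tag: S, band: beta]: tag is S, satisfies this → In. [power: 6, source: west, tag: Q, band: alpha]: tag is Q, doesn't qualify → Out.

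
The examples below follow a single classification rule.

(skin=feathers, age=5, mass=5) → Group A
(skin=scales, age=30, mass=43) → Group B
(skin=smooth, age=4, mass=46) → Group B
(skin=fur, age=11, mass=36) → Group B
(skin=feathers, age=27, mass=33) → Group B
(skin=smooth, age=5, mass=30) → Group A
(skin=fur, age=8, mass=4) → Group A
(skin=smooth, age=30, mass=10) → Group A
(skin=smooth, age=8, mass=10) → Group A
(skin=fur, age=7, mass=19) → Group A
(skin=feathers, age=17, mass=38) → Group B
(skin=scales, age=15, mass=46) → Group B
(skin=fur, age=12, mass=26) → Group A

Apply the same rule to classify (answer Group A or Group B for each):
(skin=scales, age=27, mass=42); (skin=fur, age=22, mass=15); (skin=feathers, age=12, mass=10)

Group B, Group A, Group A

The pattern is that an item is 'Group A' exactly when: mass ≤ 30.
Group B: (skin=scales, age=27, mass=42), since mass = 42.
Group A: (skin=fur, age=22, mass=15), since mass = 15.
Group A: (skin=feathers, age=12, mass=10), since mass = 10.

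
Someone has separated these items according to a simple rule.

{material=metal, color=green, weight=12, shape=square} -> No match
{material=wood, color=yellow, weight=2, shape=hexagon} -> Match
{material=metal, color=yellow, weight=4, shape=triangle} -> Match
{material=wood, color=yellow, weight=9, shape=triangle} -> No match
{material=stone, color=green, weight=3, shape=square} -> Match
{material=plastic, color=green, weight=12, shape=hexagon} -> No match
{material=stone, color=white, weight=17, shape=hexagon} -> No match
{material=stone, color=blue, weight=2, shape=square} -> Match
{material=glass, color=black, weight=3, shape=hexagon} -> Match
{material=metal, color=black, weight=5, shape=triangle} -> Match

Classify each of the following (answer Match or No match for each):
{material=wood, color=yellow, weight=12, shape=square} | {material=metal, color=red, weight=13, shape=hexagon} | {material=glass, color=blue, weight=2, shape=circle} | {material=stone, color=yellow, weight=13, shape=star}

All 'Match' examples share one property — weight ≤ 5 — and every 'No match' example lacks it.

No match, No match, Match, No match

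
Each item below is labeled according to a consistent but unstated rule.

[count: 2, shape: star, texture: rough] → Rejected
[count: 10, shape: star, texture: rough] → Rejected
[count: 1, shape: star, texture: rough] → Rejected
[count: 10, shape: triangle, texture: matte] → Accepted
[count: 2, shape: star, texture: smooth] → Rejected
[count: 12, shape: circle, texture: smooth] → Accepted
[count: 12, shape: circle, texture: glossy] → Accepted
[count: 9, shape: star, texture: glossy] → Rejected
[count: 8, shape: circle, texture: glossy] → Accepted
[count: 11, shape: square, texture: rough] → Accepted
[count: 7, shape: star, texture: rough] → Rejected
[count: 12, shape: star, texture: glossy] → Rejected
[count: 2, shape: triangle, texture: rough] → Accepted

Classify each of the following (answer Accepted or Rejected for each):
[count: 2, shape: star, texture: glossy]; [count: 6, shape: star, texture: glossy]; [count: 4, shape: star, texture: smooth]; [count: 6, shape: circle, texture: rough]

Rejected, Rejected, Rejected, Accepted

'Accepted' ⟺ shape is not star.
[count: 2, shape: star, texture: glossy]: Rejected (shape is star). [count: 6, shape: star, texture: glossy]: Rejected (shape is star). [count: 4, shape: star, texture: smooth]: Rejected (shape is star). [count: 6, shape: circle, texture: rough]: Accepted (shape is circle).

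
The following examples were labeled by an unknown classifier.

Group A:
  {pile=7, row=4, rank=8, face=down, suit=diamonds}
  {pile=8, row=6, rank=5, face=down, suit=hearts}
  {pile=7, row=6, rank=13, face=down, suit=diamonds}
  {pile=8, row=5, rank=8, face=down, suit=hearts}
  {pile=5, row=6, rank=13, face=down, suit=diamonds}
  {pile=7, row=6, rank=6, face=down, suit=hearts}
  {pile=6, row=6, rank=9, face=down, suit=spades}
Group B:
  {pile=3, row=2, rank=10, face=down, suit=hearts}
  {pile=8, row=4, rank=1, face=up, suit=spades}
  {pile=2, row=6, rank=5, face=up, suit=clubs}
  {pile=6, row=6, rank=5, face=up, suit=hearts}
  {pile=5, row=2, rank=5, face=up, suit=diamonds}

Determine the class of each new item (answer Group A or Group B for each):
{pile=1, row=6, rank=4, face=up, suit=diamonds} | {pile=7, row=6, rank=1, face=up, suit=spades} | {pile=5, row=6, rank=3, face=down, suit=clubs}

One predicate separates the groups cleanly: face is down AND row ≥ 4.
{pile=1, row=6, rank=4, face=up, suit=diamonds} → face is up, row = 6 → Group B. {pile=7, row=6, rank=1, face=up, suit=spades} → face is up, row = 6 → Group B. {pile=5, row=6, rank=3, face=down, suit=clubs} → face is down, row = 6 → Group A.

Group B, Group B, Group A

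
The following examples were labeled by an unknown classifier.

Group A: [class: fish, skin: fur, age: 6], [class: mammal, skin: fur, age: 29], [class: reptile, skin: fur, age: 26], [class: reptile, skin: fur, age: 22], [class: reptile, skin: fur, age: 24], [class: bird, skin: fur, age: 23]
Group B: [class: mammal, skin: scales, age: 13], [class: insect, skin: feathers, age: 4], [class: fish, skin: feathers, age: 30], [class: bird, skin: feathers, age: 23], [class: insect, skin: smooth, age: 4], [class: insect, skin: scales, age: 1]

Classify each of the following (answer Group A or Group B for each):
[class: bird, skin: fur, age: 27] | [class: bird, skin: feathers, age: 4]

Rule: skin is fur. This holds for each 'Group A' example and fails for each 'Group B' one.

Group A, Group B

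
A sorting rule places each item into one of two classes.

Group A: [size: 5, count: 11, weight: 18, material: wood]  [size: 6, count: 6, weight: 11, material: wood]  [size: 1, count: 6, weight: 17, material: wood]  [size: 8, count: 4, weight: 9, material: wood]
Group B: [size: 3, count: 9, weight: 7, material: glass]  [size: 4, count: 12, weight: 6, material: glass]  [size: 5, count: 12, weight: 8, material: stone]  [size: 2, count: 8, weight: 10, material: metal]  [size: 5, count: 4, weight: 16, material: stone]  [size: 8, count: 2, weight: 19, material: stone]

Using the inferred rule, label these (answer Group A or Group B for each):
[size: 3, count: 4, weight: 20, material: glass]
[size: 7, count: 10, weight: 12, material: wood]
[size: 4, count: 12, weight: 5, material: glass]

Rule: material is wood. This holds for each 'Group A' example and fails for each 'Group B' one.
Group B: [size: 3, count: 4, weight: 20, material: glass], since material is glass. Group A: [size: 7, count: 10, weight: 12, material: wood], since material is wood. Group B: [size: 4, count: 12, weight: 5, material: glass], since material is glass.

Group B, Group A, Group B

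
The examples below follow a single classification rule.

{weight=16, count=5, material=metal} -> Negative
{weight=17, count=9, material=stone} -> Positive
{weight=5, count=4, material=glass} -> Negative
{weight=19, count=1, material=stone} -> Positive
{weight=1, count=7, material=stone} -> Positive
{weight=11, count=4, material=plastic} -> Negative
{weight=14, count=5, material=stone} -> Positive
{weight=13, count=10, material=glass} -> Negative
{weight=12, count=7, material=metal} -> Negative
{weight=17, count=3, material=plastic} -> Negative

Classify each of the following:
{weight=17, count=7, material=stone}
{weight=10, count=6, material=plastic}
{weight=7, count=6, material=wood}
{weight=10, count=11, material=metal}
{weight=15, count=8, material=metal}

Positive, Negative, Negative, Negative, Negative

The rule appears to be: material is stone.
{weight=17, count=7, material=stone} — material is stone, hence Positive. {weight=10, count=6, material=plastic} — material is plastic, hence Negative. {weight=7, count=6, material=wood} — material is wood, hence Negative. {weight=10, count=11, material=metal} — material is metal, hence Negative. {weight=15, count=8, material=metal} — material is metal, hence Negative.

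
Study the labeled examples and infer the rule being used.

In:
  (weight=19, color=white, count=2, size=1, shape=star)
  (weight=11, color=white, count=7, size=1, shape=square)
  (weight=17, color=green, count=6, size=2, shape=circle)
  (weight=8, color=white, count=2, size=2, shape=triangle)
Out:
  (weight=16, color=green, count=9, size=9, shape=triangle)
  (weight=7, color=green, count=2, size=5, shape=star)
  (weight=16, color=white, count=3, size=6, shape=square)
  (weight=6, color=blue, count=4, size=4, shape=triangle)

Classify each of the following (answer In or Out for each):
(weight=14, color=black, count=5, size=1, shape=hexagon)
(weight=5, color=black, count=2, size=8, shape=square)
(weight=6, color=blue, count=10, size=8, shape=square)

The distinguishing property — size ≤ 2 — holds for all the 'In' cases and none of the 'Out' cases.
(weight=14, color=black, count=5, size=1, shape=hexagon) → size = 1 → In.
(weight=5, color=black, count=2, size=8, shape=square) → size = 8 → Out.
(weight=6, color=blue, count=10, size=8, shape=square) → size = 8 → Out.

In, Out, Out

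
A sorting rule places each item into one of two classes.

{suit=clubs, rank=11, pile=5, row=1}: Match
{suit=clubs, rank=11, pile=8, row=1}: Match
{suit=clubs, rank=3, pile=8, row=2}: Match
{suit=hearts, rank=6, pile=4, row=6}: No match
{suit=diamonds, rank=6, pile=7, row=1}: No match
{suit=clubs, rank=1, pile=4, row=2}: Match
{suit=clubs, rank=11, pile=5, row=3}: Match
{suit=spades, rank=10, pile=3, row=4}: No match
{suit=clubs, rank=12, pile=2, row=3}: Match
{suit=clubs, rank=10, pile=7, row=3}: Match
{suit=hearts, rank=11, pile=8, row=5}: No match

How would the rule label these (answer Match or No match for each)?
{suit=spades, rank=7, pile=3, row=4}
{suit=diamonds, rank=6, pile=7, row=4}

No match, No match

Rule: suit is clubs. This holds for each 'Match' example and fails for each 'No match' one.
{suit=spades, rank=7, pile=3, row=4} — suit is spades, hence No match. {suit=diamonds, rank=6, pile=7, row=4} — suit is diamonds, hence No match.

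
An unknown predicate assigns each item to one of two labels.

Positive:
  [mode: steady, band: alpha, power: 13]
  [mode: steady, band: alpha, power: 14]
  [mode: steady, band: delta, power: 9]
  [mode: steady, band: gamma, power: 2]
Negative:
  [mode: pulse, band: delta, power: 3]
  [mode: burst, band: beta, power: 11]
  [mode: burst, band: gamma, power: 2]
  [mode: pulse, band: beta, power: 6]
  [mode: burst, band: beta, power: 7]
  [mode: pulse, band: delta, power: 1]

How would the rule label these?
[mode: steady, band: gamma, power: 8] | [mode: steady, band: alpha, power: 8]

One predicate separates the groups cleanly: mode is steady.

Positive, Positive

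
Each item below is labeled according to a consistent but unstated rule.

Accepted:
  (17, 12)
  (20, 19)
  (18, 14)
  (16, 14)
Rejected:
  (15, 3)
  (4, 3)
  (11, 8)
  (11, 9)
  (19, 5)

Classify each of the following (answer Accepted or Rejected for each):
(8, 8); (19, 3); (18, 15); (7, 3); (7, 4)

Rejected, Rejected, Accepted, Rejected, Rejected

The pattern is that an item is 'Accepted' exactly when: sum ≥ 29.
(8, 8) → 8+8 = 16 → Rejected. (19, 3) → 19+3 = 22 → Rejected. (18, 15) → 18+15 = 33 → Accepted. (7, 3) → 7+3 = 10 → Rejected. (7, 4) → 7+4 = 11 → Rejected.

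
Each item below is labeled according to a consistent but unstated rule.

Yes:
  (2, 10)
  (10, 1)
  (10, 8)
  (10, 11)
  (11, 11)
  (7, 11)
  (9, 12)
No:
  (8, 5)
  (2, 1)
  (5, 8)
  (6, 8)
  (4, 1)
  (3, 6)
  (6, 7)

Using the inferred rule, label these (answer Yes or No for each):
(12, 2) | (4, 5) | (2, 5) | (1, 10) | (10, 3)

Yes, No, No, Yes, Yes

The pattern is that an item is 'Yes' exactly when: max ≥ 9.
(12, 2) → max 12 → Yes. (4, 5) → max 5 → No. (2, 5) → max 5 → No. (1, 10) → max 10 → Yes. (10, 3) → max 10 → Yes.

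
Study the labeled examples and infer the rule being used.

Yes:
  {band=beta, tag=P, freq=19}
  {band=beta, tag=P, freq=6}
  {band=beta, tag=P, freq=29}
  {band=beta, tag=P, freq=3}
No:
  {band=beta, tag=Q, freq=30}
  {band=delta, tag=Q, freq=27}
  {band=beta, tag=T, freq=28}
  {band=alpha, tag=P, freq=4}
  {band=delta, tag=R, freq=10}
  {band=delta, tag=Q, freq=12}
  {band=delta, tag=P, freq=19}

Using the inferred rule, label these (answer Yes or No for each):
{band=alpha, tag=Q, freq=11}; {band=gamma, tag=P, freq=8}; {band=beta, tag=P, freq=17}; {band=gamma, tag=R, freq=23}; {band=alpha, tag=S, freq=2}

No, No, Yes, No, No

The simplest hypothesis consistent with all the labels is: band is beta AND tag is P.
{band=alpha, tag=Q, freq=11} — band is alpha, tag is Q, hence No. {band=gamma, tag=P, freq=8} — band is gamma, tag is P, hence No. {band=beta, tag=P, freq=17} — band is beta, tag is P, hence Yes. {band=gamma, tag=R, freq=23} — band is gamma, tag is R, hence No. {band=alpha, tag=S, freq=2} — band is alpha, tag is S, hence No.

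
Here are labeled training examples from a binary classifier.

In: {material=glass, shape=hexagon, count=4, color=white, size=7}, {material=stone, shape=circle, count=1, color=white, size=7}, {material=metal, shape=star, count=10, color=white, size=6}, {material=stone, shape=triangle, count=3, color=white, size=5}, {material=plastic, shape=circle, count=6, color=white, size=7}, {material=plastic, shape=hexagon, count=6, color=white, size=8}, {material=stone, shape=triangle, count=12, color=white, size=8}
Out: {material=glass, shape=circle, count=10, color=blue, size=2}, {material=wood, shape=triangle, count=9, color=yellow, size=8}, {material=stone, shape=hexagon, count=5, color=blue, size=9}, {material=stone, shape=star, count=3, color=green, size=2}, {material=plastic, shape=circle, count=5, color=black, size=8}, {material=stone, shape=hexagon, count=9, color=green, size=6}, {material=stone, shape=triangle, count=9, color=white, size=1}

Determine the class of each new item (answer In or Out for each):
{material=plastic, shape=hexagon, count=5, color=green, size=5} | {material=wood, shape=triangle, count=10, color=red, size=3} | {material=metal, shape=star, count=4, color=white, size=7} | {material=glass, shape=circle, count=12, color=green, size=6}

Out, Out, In, Out

The classifier is using: color is white AND size ≥ 2.
{material=plastic, shape=hexagon, count=5, color=green, size=5}: color is green, size = 5 — does not pass, so Out. {material=wood, shape=triangle, count=10, color=red, size=3}: color is red, size = 3 — does not pass, so Out. {material=metal, shape=star, count=4, color=white, size=7}: color is white, size = 7 — satisfies this, so In. {material=glass, shape=circle, count=12, color=green, size=6}: color is green, size = 6 — does not pass, so Out.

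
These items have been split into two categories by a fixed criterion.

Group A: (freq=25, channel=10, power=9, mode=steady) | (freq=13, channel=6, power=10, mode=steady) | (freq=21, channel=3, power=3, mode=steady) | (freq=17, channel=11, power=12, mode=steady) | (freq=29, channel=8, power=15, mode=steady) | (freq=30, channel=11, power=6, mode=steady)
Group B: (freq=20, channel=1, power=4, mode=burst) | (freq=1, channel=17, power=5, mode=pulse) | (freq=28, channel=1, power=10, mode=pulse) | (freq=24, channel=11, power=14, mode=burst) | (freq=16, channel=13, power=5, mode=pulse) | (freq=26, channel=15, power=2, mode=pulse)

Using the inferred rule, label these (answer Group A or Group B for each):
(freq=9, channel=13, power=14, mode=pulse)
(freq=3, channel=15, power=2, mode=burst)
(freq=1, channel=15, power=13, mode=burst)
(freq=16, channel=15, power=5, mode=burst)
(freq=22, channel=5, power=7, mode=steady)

Looking at the examples, the only property every 'Group A' case has and every 'Group B' case lacks is: mode is steady.
(freq=9, channel=13, power=14, mode=pulse): Group B (mode is pulse). (freq=3, channel=15, power=2, mode=burst): Group B (mode is burst). (freq=1, channel=15, power=13, mode=burst): Group B (mode is burst). (freq=16, channel=15, power=5, mode=burst): Group B (mode is burst). (freq=22, channel=5, power=7, mode=steady): Group A (mode is steady).

Group B, Group B, Group B, Group B, Group A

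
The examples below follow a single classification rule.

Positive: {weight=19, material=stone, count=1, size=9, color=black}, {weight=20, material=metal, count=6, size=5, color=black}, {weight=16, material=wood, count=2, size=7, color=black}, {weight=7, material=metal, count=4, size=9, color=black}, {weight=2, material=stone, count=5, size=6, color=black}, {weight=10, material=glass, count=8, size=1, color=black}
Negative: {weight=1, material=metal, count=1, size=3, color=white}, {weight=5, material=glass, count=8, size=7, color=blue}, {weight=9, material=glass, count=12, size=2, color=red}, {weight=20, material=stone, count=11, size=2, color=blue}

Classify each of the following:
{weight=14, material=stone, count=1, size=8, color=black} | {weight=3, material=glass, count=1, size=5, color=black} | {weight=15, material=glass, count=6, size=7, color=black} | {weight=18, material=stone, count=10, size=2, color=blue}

Positive, Positive, Positive, Negative

Looking at the examples, the only property every 'Positive' case has and every 'Negative' case lacks is: color is black.
{weight=14, material=stone, count=1, size=8, color=black}: color is black, matches → Positive.
{weight=3, material=glass, count=1, size=5, color=black}: color is black, matches → Positive.
{weight=15, material=glass, count=6, size=7, color=black}: color is black, matches → Positive.
{weight=18, material=stone, count=10, size=2, color=blue}: color is blue, doesn't qualify → Negative.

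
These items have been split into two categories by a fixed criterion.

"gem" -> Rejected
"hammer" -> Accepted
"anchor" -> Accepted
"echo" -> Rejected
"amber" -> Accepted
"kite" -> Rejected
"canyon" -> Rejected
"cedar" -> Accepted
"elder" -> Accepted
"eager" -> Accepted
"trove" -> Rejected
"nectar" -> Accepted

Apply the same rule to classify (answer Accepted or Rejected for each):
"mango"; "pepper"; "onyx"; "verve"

Rejected, Accepted, Rejected, Rejected

All 'Accepted' examples share one property — ends with 'r' — and every 'Rejected' example lacks it.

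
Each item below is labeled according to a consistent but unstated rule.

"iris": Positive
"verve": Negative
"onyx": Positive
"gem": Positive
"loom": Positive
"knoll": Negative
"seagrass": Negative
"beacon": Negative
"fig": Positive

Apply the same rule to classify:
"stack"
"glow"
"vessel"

The distinguishing property — length ≤ 4 — holds for all the 'Positive' cases and none of the 'Negative' cases.
"stack": Negative (length 5).
"glow": Positive (length 4).
"vessel": Negative (length 6).

Negative, Positive, Negative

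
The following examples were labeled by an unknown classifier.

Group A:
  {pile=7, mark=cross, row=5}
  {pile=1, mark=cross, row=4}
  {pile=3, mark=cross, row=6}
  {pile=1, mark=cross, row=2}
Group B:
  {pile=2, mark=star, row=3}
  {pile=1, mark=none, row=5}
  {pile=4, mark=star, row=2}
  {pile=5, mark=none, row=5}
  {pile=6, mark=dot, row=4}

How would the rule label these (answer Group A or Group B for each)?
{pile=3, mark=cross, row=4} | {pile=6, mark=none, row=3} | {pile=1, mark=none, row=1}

Group A, Group B, Group B

A rule that fits every label: mark is cross — true of each 'Group A' example, false of each 'Group B' one.
{pile=3, mark=cross, row=4}: mark is cross — fits, so Group A.
{pile=6, mark=none, row=3}: mark is none — does not fit, so Group B.
{pile=1, mark=none, row=1}: mark is none — does not fit, so Group B.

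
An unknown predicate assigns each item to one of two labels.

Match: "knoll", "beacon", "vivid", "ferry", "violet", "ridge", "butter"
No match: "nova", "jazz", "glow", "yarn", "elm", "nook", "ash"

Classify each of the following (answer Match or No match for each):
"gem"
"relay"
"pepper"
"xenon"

No match, Match, Match, Match

'Match' ⟺ length ≥ 5.
"gem": No match (length 3). "relay": Match (length 5). "pepper": Match (length 6). "xenon": Match (length 5).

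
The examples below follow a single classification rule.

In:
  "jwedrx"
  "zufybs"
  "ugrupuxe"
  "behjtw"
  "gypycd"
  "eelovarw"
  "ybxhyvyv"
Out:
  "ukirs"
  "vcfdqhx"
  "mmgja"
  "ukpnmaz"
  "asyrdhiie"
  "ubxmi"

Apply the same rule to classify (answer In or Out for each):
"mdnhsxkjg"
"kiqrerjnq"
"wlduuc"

Out, Out, In

The common property of the 'In' items is: even length. No 'Out' item has it.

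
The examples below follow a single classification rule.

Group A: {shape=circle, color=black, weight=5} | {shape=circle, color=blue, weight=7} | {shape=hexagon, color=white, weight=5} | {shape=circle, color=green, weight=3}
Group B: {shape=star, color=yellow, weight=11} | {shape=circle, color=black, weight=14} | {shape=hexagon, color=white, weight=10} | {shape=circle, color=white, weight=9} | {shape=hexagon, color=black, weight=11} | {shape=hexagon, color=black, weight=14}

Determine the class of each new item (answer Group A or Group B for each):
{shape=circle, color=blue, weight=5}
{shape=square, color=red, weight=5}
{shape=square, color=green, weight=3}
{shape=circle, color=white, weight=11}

One predicate separates the groups cleanly: weight ≤ 7.

Group A, Group A, Group A, Group B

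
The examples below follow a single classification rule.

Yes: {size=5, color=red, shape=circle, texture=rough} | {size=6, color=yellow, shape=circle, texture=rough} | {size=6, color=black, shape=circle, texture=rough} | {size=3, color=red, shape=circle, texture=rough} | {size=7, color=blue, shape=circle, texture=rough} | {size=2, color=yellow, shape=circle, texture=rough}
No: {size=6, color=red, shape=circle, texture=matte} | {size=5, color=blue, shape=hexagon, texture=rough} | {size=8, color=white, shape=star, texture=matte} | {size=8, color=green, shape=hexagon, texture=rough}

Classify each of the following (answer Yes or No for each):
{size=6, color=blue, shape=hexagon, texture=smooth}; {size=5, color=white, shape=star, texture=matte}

No, No

One predicate separates the groups cleanly: shape is circle AND texture is rough.
{size=6, color=blue, shape=hexagon, texture=smooth}: No (shape is hexagon, texture is smooth).
{size=5, color=white, shape=star, texture=matte}: No (shape is star, texture is matte).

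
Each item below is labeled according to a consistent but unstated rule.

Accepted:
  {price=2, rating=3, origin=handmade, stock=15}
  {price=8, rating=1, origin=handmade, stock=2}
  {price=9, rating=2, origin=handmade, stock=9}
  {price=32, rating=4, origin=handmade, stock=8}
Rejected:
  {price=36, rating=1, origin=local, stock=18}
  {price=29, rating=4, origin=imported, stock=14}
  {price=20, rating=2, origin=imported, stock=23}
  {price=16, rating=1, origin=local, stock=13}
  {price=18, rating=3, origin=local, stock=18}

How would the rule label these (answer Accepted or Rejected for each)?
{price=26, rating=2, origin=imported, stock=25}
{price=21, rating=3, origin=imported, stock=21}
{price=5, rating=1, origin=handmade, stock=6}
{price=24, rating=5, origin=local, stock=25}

The rule appears to be: origin is handmade.

Rejected, Rejected, Accepted, Rejected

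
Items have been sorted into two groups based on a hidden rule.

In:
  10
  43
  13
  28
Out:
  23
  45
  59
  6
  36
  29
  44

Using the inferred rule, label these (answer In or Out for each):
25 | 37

Rule: ≡ 1 (mod 3). This holds for each 'In' example and fails for each 'Out' one.
25 → 25 mod 3 = 1 → In.
37 → 37 mod 3 = 1 → In.

In, In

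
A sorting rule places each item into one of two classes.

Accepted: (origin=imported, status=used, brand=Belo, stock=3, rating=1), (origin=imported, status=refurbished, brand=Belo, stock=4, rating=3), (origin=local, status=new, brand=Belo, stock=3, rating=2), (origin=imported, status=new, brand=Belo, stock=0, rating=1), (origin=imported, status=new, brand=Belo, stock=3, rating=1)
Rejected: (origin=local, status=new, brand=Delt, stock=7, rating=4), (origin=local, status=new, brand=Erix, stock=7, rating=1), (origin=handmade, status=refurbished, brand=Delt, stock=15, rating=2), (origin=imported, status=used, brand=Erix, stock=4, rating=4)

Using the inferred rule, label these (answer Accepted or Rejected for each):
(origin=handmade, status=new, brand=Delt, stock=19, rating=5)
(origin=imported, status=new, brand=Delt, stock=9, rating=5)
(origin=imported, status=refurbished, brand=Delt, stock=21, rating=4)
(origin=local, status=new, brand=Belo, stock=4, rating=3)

All 'Accepted' examples share one property — brand is Belo — and every 'Rejected' example lacks it.
Rejected: (origin=handmade, status=new, brand=Delt, stock=19, rating=5), since brand is Delt. Rejected: (origin=imported, status=new, brand=Delt, stock=9, rating=5), since brand is Delt. Rejected: (origin=imported, status=refurbished, brand=Delt, stock=21, rating=4), since brand is Delt. Accepted: (origin=local, status=new, brand=Belo, stock=4, rating=3), since brand is Belo.

Rejected, Rejected, Rejected, Accepted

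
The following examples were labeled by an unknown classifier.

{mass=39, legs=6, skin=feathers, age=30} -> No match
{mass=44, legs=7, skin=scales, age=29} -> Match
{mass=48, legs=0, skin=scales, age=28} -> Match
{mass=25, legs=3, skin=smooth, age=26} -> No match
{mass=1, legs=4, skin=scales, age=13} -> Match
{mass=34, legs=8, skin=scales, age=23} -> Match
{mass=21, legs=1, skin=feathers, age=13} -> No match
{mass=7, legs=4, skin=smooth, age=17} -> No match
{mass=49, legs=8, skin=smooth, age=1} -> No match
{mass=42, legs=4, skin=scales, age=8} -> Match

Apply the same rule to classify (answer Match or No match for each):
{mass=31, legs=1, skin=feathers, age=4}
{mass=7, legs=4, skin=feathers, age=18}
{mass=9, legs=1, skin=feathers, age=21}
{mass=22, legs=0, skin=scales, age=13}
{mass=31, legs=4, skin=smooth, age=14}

The rule appears to be: skin is scales.

No match, No match, No match, Match, No match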